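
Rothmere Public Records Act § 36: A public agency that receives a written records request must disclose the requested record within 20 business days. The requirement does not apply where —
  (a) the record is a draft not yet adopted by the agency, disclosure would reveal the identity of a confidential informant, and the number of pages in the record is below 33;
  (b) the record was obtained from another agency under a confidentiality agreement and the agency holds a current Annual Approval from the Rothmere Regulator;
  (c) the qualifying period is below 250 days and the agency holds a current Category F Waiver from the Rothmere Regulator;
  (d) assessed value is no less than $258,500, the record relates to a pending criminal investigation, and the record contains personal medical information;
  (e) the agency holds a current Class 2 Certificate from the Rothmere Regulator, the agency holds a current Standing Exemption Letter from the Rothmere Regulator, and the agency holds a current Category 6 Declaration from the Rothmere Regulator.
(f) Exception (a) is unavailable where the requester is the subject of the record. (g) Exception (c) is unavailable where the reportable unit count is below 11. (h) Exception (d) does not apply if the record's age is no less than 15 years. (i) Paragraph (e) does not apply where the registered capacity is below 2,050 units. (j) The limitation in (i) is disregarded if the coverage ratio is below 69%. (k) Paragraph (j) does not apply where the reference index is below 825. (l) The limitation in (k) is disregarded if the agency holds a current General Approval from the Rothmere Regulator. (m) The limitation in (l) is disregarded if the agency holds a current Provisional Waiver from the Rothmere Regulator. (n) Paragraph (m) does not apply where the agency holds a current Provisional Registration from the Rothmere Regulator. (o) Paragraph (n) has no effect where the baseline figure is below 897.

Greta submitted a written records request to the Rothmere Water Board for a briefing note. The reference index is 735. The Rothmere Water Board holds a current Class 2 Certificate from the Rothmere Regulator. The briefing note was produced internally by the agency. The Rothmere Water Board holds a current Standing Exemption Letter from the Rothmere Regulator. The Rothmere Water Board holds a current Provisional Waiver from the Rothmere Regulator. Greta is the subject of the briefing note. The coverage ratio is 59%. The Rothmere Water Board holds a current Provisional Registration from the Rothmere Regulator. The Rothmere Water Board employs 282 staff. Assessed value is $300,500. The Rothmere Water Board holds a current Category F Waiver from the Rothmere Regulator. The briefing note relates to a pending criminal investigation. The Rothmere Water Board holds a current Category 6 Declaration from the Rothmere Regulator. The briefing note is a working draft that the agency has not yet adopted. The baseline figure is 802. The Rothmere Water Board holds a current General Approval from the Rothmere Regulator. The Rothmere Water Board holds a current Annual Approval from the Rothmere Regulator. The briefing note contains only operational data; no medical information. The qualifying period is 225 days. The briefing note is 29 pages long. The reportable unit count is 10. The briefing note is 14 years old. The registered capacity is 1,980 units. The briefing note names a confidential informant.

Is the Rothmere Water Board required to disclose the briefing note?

Yes — the Rothmere Water Board must disclose the briefing note.

All of (a)'s requirements are met (the briefing note is an unadopted draft; the briefing note names a confidential informant; the number of pages in the record is 29, below the 33 limit). But: (f) operates against (a): Greta is the subject of the briefing note. So (a) is unavailable.
Exception (b) does not apply: the briefing note was produced internally.
Exception (c) is satisfied on its face — the qualifying period is 225 days, below the 250 days limit; a current Category F Waiver is held. However, paragraph (g) must be considered: (g) operates against (c): the reportable unit count is 10, below the 11 limit. So (c) is unavailable.
Exception (d) fails — the briefing note contains only operational data.
Exception (e) is satisfied on its face — a current Class 2 Certificate is held; a current Standing Exemption Letter is held; a current Category 6 Declaration is held. However, paragraphs (i)–(o) must be considered: (i) operates — the registered capacity is 1,980 units, below the 2,050 units limit. (j) applies (the coverage ratio is 59%, below the 69% limit), but is displaced by (k): (k) operates against (j): the reference index is 735, below the 825 limit. (l) applies (a current General Approval is held), but is set aside by (m): (m) operates against (l): a current Provisional Waiver is held. (n) is triggered (a current Provisional Registration is held), but is displaced by (o): (o) operates against (n): the baseline figure is 802, below the 897 limit. Exception (e) does not apply.
No exception is made out. the Rothmere Water Board falls within the general rule.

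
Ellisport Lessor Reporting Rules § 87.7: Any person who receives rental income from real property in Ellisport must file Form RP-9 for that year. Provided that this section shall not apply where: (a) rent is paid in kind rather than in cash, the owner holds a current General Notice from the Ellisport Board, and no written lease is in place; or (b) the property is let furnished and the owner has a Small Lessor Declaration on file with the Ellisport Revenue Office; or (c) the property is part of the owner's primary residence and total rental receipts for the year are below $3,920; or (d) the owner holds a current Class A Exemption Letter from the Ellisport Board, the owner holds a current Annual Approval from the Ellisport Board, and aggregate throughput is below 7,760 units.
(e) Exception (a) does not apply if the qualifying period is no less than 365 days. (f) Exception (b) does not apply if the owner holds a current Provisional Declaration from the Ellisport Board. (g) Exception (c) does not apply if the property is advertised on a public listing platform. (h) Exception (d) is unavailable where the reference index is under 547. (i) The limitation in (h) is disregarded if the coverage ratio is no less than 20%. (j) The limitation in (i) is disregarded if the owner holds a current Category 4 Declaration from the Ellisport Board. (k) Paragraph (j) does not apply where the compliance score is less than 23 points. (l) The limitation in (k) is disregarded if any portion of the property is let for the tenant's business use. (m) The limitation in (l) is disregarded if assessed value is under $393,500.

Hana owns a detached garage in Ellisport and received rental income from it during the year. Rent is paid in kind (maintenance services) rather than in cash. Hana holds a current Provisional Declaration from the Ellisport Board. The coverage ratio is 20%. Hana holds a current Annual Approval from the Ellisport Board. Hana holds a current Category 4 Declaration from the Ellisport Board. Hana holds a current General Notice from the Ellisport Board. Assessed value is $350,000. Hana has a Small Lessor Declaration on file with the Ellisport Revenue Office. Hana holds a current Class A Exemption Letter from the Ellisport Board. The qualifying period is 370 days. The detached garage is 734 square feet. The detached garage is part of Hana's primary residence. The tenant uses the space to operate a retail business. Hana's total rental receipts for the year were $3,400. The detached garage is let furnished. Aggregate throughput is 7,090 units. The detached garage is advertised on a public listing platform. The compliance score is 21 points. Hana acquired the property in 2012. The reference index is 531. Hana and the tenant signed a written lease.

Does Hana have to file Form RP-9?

Exception (a) requires that no written lease is in place; but a written lease is in place, so (a) is unavailable.
All of (b)'s requirements are met (the property is let furnished; a Small Lessor Declaration is on file). But: (f) applies — a current Provisional Declaration is held. So (b) is unavailable.
Exception (c) is satisfied on its face — the detached garage is part of the primary residence; total rental receipts for the year are $3,400, below the $3,920 limit. But: (g) operates against (c): the property is publicly advertised. (c) is therefore removed.
Exception (d)'s conditions are all satisfied: a current Class A Exemption Letter is held; a current Annual Approval is held; aggregate throughput is 7,090 units, below the 7,760 units limit. As to paragraphs (h)–(m): (h) applies (the reference index is 531, under the 547 limit), but is overridden by (i): (i) operates — the coverage ratio is 20%, meeting the 20% threshold. (j) applies (a current Category 4 Declaration is held), but is itself disapplied by (k): (k) applies — the compliance score is 21 points, less than the 23 points limit. (l) would limit (k) — the space is let for business use — but (m) sets (l) aside: (m) operates against (l): assessed value is $350,000, under the $393,500 limit. (d) remains available.

No — exception (d) applies; Hana is not required to file Form RP-9.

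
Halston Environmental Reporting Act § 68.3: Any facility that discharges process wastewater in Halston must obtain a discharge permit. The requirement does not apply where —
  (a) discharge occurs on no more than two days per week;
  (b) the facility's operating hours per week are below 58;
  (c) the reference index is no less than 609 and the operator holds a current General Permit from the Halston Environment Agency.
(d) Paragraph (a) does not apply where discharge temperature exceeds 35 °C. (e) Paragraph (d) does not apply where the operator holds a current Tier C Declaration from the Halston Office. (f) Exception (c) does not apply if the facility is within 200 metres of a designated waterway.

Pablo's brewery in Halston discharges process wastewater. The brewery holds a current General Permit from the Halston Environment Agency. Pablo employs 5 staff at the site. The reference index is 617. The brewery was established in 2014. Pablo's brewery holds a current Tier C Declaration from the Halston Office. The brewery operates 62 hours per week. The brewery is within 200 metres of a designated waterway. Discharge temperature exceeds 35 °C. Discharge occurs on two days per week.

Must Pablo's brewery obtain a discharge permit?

Exception (a) is satisfied on its face — discharge occurs on no more than two days per week. Considering the limiting provisions: (d) is triggered (discharge temperature exceeds 35 °C), but yields to (e): (e) is triggered — a current Tier C Declaration is held. Exception (a) stands.
Exception (b) requires that the facility's operating hours per week are below 58; but the facility's operating hours per week are 62, not below 58, so (b) is unavailable.
Exception (c): the reference index is 617, meeting the 609 threshold; a current General Permit is held — every condition holds. However, paragraph (f) must be considered: (f) applies — the brewery is within 200 m of a designated waterway. Exception (c) does not apply.

No — exception (a) applies; Pablo's brewery is not required to obtain a discharge permit.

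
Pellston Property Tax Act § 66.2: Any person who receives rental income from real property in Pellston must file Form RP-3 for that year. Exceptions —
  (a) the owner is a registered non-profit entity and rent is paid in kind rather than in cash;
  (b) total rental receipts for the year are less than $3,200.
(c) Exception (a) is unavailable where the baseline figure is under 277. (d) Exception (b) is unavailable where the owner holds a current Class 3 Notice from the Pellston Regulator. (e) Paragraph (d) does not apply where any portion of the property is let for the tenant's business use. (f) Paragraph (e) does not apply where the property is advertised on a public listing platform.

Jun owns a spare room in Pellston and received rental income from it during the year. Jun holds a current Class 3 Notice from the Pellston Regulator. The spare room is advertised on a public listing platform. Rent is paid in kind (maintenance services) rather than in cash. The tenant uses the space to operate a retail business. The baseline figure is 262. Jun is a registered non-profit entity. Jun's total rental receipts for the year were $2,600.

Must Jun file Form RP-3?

Exception (a)'s conditions are all satisfied: Jun is a registered non-profit; rent is paid in kind. But applying paragraph (c): (c) operates against (a): the baseline figure is 262, under the 277 limit. (a) is therefore removed.
All of (b)'s requirements are met (total rental receipts for the year are $2,600, less than the $3,200 limit). Turning to paragraphs (d)–(f): (d) is triggered — a current Class 3 Notice is held. (e) would limit (d) — the space is let for business use — but (f) sets (e) aside: (f) is triggered — the property is publicly advertised. So (b) is unavailable.
Every exception is unavailable, so the rule governs.

Yes — Jun must file Form RP-3.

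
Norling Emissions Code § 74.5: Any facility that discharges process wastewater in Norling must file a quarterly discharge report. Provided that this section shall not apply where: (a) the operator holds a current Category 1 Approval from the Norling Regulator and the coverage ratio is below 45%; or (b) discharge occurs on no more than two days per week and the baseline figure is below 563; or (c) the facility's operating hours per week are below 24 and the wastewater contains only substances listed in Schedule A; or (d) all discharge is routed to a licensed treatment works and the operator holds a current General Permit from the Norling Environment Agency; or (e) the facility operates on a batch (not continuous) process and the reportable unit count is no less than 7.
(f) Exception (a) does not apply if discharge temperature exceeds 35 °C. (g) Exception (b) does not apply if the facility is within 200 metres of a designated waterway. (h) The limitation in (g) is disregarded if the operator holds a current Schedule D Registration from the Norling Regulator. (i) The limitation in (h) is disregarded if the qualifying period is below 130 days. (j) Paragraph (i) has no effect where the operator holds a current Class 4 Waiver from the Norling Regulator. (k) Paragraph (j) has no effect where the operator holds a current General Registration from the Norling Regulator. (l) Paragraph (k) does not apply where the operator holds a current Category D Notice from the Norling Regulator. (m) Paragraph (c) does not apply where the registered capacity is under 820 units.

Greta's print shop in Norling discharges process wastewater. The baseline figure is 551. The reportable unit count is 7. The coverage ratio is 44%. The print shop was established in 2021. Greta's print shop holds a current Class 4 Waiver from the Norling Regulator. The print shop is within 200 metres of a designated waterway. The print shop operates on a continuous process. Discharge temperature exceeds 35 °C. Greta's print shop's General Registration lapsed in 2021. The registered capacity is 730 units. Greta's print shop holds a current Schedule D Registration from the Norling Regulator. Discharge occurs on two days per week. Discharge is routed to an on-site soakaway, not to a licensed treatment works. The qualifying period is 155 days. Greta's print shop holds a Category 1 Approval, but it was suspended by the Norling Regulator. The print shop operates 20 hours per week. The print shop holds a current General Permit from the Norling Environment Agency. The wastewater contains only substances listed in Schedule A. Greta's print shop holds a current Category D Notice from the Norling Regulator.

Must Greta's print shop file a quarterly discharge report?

No — exception (b) applies; Greta's print shop is not required to file a quarterly discharge report.

Exception (a) does not apply: no current Category 1 Approval is held.
Exception (b)'s conditions are all satisfied: discharge occurs on no more than two days per week; the baseline figure is 551, below the 563 limit. Under paragraphs (g)–(l): (g) is triggered (the print shop is within 200 m of a designated waterway), but is itself disapplied by (h): (h) operates — a current Schedule D Registration is held. (i) does not operate here (the qualifying period is 155 days, not below 130 days), so (h) stands. (b) remains available.
All of (c)'s requirements are met (the facility's operating hours per week are 20, below the 24 limit; the wastewater is Schedule-A-only). However, paragraph (m) must be considered: (m) operates against (c): the registered capacity is 730 units, under the 820 units limit. (c) is therefore removed.
Exception (d) does not apply: discharge is not routed to a licensed treatment works.
Exception (e) fails — the facility operates on a continuous process.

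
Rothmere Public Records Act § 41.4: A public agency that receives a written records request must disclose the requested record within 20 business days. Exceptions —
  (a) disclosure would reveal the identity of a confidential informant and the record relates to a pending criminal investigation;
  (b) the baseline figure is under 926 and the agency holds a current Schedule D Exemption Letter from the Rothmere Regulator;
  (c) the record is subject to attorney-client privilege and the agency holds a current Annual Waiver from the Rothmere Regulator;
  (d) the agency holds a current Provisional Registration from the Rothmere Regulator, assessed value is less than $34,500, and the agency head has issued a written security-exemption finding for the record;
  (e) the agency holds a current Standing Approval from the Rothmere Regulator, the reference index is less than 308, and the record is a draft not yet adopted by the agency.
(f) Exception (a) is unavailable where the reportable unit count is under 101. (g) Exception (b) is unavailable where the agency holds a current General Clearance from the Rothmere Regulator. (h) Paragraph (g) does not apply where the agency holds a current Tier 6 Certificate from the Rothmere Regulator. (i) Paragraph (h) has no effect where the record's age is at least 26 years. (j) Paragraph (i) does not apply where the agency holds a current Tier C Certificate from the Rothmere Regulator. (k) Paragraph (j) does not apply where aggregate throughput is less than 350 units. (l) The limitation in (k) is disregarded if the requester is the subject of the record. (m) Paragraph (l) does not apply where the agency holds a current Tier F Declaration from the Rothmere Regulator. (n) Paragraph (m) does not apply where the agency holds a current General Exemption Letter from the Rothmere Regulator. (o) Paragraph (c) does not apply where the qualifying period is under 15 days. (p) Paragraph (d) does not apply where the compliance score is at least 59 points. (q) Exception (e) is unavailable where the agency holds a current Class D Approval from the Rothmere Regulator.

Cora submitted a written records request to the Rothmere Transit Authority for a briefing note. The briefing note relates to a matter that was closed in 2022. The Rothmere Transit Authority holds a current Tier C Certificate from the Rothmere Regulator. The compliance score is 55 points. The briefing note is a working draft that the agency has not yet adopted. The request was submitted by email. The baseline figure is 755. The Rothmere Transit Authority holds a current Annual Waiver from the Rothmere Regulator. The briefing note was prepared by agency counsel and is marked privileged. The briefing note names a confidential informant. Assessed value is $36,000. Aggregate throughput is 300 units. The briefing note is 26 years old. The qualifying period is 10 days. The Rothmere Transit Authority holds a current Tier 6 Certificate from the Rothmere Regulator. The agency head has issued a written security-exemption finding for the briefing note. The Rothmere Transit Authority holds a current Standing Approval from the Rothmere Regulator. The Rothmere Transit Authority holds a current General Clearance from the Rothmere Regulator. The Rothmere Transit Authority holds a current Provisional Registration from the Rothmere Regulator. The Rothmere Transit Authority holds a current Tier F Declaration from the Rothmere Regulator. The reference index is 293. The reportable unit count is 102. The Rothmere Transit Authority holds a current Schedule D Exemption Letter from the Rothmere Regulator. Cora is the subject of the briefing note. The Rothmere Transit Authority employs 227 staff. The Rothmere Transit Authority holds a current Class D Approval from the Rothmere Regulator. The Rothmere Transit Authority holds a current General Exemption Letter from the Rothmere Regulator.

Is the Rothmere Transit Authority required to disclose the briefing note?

Exception (a) does not apply: the briefing note relates to a closed matter.
Exception (b) is satisfied on its face — the baseline figure is 755, under the 926 limit; a current Schedule D Exemption Letter is held. Under paragraphs (g)–(n): (g) applies (a current General Clearance is held), but is displaced by (h): (h) operates against (g): a current Tier 6 Certificate is held. (i) applies (the record's age is 26 years, meeting the 26 years threshold), but is overridden by (j): (j) is triggered — a current Tier C Certificate is held. (k) is engaged (aggregate throughput is 300 units, less than the 350 units limit), but is set aside by (l): (l) operates against (k): Cora is the subject of the briefing note. (m) is triggered (a current Tier F Declaration is held), but is set aside by (n): (n) is triggered — a current General Exemption Letter is held. (b) remains available.
Exception (c) is satisfied on its face — the briefing note is privileged; a current Annual Waiver is held. Turning to paragraph (o): (o) operates against (c): the qualifying period is 10 days, under the 15 days limit. Exception (c) does not apply.
Exception (d) does not apply: assessed value is $36,000, not less than $34,500.
Exception (e): a current Standing Approval is held; the reference index is 293, less than the 308 limit; the briefing note is an unadopted draft — every condition holds. But: (q) operates — a current Class D Approval is held. Exception (e) does not apply.

No — exception (b) applies; the Rothmere Transit Authority is not required to disclose the briefing note.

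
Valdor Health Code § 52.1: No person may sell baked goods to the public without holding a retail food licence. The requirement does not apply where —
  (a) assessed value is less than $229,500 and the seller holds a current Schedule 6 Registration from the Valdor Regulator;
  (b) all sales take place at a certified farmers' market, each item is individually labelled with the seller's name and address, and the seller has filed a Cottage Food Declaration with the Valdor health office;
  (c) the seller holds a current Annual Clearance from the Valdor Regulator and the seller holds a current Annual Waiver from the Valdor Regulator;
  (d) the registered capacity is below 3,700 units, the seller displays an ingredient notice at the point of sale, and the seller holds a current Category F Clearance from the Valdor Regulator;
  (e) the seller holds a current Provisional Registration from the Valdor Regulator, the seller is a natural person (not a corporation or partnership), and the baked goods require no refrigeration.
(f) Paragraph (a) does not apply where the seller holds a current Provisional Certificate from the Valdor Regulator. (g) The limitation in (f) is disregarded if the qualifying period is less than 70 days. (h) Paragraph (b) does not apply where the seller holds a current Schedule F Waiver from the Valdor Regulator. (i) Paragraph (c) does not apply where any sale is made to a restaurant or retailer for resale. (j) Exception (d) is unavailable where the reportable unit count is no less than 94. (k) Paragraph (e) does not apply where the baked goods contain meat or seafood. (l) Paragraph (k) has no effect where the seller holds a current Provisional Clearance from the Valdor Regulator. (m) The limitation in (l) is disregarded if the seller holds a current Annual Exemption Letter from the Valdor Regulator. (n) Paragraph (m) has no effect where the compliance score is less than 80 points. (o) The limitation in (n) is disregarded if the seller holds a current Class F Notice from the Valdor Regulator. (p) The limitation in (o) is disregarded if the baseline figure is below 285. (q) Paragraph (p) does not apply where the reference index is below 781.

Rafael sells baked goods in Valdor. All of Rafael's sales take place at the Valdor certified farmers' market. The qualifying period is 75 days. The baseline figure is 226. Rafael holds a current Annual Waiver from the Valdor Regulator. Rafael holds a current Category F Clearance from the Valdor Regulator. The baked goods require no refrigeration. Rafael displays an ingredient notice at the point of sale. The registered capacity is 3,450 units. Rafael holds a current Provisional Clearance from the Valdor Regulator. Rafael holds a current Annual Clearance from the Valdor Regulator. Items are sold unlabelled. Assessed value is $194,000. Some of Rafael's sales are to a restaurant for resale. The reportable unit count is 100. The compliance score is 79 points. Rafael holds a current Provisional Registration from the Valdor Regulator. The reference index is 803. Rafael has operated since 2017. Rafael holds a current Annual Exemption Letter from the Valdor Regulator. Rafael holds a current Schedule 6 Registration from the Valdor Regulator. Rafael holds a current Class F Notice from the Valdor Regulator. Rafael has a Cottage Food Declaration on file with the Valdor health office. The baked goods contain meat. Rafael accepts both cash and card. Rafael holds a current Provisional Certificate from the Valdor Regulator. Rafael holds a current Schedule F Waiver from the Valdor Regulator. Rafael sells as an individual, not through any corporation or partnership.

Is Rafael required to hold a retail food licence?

No — exception (e) applies; Rafael is not required to hold a retail food licence.

All of (a)'s requirements are met (assessed value is $194,000, less than the $229,500 limit; a current Schedule 6 Registration is held). Turning to paragraphs (f)–(g): (f) is triggered — a current Provisional Certificate is held. (g) is not engaged (the qualifying period is 75 days, not less than 70 days), so (f) stands. So (a) is unavailable.
Exception (b) fails — items are sold unlabelled.
Exception (c)'s conditions are all satisfied: a current Annual Clearance is held; a current Annual Waiver is held. But: (i) operates against (c): some sales are to a restaurant for resale. (c) is therefore removed.
Exception (d): the registered capacity is 3,450 units, below the 3,700 units limit; an ingredient notice is displayed; a current Category F Clearance is held — every condition holds. But: (j) operates against (d): the reportable unit count is 100, meeting the 94 threshold. So (d) is unavailable.
Exception (e): a current Provisional Registration is held; the seller is a natural person; the baked goods are shelf-stable — every condition holds. As to paragraphs (k)–(q): (k) applies (the baked goods contain meat), but is itself disapplied by (l): (l) operates against (k): a current Provisional Clearance is held. (m) is engaged (a current Annual Exemption Letter is held), but yields to (n): (n) operates against (m): the compliance score is 79 points, less than the 80 points limit. (o) is engaged (a current Class F Notice is held), but is displaced by (p): (p) is engaged — the baseline figure is 226, below the 285 limit. (q), which would lift (p), is inapplicable — the reference index is 803, not below 781. So (e) applies.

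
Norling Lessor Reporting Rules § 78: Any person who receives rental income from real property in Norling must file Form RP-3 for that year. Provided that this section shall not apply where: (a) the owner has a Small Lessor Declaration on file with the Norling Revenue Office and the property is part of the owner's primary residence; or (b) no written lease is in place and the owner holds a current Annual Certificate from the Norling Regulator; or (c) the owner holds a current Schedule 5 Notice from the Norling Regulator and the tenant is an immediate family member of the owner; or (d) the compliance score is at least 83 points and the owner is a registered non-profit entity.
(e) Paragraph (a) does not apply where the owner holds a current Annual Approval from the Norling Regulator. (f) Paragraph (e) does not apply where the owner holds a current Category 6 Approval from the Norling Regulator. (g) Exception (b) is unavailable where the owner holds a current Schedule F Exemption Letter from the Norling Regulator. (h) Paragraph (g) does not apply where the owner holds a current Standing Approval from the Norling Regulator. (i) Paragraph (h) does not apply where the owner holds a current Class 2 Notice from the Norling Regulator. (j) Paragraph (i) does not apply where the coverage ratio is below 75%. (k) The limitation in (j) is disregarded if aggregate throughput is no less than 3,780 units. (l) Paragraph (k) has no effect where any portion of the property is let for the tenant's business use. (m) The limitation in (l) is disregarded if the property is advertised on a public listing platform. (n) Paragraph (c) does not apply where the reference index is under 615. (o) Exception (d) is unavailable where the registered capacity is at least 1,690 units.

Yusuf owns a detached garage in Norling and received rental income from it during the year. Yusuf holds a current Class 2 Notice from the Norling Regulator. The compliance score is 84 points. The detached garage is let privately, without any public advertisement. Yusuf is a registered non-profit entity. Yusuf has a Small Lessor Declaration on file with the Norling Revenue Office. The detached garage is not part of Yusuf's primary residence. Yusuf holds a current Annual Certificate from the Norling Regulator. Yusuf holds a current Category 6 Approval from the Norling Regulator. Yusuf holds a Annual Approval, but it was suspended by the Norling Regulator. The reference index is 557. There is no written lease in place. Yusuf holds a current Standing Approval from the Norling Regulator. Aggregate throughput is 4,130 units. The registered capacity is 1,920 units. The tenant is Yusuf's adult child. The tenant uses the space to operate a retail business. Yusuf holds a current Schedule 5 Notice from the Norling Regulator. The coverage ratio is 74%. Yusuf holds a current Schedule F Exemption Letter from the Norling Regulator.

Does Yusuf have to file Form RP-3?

Exception (a) requires that the property is part of the owner's primary residence; but the detached garage is not part of the primary residence, so (a) is unavailable.
Exception (b) is satisfied on its face — there is no written lease; a current Annual Certificate is held. Under paragraphs (g)–(m): (g) operates (a current Schedule F Exemption Letter is held), but is set aside by (h): (h) operates against (g): a current Standing Approval is held. (i) would limit (h) — a current Class 2 Notice is held — but (j) sets (i) aside: (j) operates against (i): the coverage ratio is 74%, below the 75% limit. (k) would limit (j) — aggregate throughput is 4,130 units, meeting the 3,780 units threshold — but (l) sets (k) aside: (l) applies — the space is let for business use. (m), which would lift (l), does not operate here — the property is let privately without advertisement. Exception (b) stands.
Exception (c)'s conditions are all satisfied: a current Schedule 5 Notice is held; the tenant is an immediate family member. But: (n) applies — the reference index is 557, under the 615 limit. So (c) is unavailable.
Exception (d) is satisfied on its face — the compliance score is 84 points, meeting the 83 points threshold; Yusuf is a registered non-profit. But: (o) operates against (d): the registered capacity is 1,920 units, meeting the 1,690 units threshold. So (d) is unavailable.

No — exception (b) applies; Yusuf is not required to file Form RP-3.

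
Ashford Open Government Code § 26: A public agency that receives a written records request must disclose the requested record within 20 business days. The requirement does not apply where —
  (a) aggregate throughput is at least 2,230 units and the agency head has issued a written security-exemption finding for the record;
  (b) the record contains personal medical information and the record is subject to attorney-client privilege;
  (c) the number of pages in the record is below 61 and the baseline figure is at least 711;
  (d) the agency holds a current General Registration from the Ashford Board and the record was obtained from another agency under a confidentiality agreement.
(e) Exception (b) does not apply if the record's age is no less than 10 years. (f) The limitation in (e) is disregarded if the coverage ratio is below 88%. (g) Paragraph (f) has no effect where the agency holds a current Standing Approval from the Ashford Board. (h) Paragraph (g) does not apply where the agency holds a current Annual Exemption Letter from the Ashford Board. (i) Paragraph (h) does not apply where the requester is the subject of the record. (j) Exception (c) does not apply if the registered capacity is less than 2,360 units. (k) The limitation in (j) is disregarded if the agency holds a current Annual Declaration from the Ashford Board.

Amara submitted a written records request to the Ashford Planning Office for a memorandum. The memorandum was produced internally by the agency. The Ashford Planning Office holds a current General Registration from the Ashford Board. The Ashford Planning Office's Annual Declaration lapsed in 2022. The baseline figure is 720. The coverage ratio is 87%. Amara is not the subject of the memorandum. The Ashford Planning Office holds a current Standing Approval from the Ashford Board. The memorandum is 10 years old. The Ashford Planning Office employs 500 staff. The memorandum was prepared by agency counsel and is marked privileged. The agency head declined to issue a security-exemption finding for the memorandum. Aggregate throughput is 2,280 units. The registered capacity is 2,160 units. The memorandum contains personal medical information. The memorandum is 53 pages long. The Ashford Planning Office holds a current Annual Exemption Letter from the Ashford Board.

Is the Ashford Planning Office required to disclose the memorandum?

Exception (a) does not apply: the agency head declined to issue a security-exemption finding.
Exception (b) is satisfied on its face — the memorandum contains personal medical information; the memorandum is privileged. Under paragraphs (e)–(i): (e) would limit (b) — the record's age is 10 years, meeting the 10 years threshold — but (f) sets (e) aside: (f) operates against (e): the coverage ratio is 87%, below the 88% limit. (g) is triggered (a current Standing Approval is held), but is set aside by (h): (h) is triggered — a current Annual Exemption Letter is held. (i) is not engaged (Amara is not the subject of the memorandum), so (h) stands. So (b) applies.
Exception (c)'s conditions are all satisfied: the number of pages in the record is 53, below the 61 limit; the baseline figure is 720, meeting the 711 threshold. Turning to paragraphs (j)–(k): (j) is engaged — the registered capacity is 2,160 units, less than the 2,360 units limit. (k) is not engaged (the Annual Declaration is not current), so (j) stands. So (c) is unavailable.
Exception (d) requires that the record was obtained from another agency under a confidentiality agreement; but the memorandum was produced internally, so (d) is unavailable.

No — exception (b) applies; the Ashford Planning Office is not required to disclose the memorandum.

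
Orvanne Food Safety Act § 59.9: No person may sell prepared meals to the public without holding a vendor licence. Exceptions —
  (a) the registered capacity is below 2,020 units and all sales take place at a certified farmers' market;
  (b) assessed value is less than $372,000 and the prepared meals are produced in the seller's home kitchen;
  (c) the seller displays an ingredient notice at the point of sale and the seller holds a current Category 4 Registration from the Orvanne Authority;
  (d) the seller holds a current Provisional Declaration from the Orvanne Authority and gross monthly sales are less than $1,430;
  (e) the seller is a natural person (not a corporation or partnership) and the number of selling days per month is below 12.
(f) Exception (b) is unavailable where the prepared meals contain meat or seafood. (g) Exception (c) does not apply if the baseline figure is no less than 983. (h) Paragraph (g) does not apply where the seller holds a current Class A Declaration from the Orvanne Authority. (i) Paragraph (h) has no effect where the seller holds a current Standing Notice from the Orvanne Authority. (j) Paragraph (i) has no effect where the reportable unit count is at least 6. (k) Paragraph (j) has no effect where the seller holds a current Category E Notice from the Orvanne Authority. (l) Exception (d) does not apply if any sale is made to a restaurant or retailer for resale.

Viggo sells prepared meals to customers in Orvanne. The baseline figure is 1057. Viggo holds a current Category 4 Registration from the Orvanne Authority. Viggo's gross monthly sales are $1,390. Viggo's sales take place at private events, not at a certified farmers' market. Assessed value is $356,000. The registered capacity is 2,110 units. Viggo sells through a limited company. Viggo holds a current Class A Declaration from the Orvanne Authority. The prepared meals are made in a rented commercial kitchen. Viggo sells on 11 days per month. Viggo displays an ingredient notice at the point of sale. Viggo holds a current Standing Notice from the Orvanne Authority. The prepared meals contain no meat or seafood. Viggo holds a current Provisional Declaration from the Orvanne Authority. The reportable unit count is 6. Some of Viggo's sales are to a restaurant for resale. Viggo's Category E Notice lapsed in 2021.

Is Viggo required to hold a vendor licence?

Exception (a) does not apply: the registered capacity is 2,110 units, not below 2,020 units.
Exception (b) does not apply: the prepared meals are made in a commercial kitchen, not a home kitchen.
Exception (c) is satisfied on its face — an ingredient notice is displayed; a current Category 4 Registration is held. Applying paragraphs (g)–(k): (g) is triggered (the baseline figure is 1,057, meeting the 983 threshold), but yields to (h): (h) is engaged — a current Class A Declaration is held. (i) would limit (h) — a current Standing Notice is held — but (j) sets (i) aside: (j) operates against (i): the reportable unit count is 6, meeting the 6 threshold. (k), which would lift (j), does not operate here — the Category E Notice is not current. Exception (c) stands.
Exception (d) is satisfied on its face — a current Provisional Declaration is held; gross monthly sales are $1,390, less than the $1,430 limit. But: (l) operates against (d): some sales are to a restaurant for resale. So (d) is unavailable.
Exception (e) does not apply: the seller operates through a limited company.

No — exception (c) applies; Viggo is not required to hold a vendor licence.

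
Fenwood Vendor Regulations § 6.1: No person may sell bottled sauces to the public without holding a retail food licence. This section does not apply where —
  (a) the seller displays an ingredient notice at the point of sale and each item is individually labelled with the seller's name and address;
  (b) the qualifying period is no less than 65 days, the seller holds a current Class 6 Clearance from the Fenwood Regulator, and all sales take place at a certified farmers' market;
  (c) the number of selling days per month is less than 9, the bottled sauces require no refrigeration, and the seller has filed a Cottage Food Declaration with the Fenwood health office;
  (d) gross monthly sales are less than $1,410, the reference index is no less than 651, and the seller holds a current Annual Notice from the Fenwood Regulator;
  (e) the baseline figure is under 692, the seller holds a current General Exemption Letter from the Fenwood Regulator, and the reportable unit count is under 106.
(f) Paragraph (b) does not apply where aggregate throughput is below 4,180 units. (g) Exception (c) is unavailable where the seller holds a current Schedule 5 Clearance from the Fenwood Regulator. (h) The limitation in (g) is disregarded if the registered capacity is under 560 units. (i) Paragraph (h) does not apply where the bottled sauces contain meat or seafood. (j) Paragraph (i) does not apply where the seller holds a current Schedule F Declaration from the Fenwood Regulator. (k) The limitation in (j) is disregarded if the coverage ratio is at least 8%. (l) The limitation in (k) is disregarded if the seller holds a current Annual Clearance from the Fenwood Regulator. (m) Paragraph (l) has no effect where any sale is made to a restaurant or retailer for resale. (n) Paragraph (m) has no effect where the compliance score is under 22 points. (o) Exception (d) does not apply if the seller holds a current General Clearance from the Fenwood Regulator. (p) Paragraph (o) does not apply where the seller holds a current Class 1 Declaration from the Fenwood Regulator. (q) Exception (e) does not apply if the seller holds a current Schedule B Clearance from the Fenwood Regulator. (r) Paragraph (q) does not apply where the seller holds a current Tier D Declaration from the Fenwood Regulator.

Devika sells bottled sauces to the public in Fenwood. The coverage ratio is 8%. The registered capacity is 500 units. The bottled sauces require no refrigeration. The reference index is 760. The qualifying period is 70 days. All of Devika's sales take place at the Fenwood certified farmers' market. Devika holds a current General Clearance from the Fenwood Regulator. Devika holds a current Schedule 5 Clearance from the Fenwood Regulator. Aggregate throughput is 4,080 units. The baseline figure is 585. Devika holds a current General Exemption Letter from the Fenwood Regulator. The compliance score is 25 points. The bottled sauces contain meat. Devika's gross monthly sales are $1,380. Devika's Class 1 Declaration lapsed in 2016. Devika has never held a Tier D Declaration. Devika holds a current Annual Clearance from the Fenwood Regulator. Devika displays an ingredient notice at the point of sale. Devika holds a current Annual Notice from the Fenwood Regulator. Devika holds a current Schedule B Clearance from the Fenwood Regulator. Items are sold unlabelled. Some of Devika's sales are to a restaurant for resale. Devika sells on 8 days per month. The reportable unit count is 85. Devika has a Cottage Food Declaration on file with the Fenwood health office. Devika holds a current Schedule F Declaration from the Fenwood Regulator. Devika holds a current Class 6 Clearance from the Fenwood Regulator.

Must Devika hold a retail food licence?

Exception (a) requires that each item is individually labelled with the seller's name and address; but items are sold unlabelled, so (a) is unavailable.
Exception (b): the qualifying period is 70 days, meeting the 65 days threshold; a current Class 6 Clearance is held; all sales are at a certified farmers' market — every condition holds. But applying paragraph (f): (f) applies — aggregate throughput is 4,080 units, below the 4,180 units limit. Exception (b) does not apply.
Exception (c)'s conditions are all satisfied: the number of selling days per month is 8, less than the 9 limit; the bottled sauces are shelf-stable; a Cottage Food Declaration is on file. Turning to paragraphs (g)–(n): (g) operates against (c): a current Schedule 5 Clearance is held. (h) operates (the registered capacity is 500 units, under the 560 units limit), but is displaced by (i): (i) is engaged — the bottled sauces contain meat. (j) operates (a current Schedule F Declaration is held), but is itself disapplied by (k): (k) applies — the coverage ratio is 8%, meeting the 8% threshold. (l) would limit (k) — a current Annual Clearance is held — but (m) sets (l) aside: (m) operates against (l): some sales are to a restaurant for resale. (n), which would lift (m), is not engaged — the compliance score is 25 points, not under 22 points. Exception (c) does not apply.
All of (d)'s requirements are met (gross monthly sales are $1,380, less than the $1,410 limit; the reference index is 760, meeting the 651 threshold; a current Annual Notice is held). But applying paragraphs (o)–(p): (o) operates against (d): a current General Clearance is held. (p), which would lift (o), does not operate here — there is no Class 1 Declaration in force. (d) is therefore removed.
Exception (e) is satisfied on its face — the baseline figure is 585, under the 692 limit; a current General Exemption Letter is held; the reportable unit count is 85, under the 106 limit. But: (q) is engaged — a current Schedule B Clearance is held. (r) does not operate here (there is no Tier D Declaration in force), so (q) stands. Exception (e) does not apply.
No exception is made out. Devika falls within the general rule.

Yes — Devika must hold a retail food licence.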